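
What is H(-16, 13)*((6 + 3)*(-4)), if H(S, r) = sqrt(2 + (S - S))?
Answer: -36*sqrt(2) ≈ -50.912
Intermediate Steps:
H(S, r) = sqrt(2) (H(S, r) = sqrt(2 + 0) = sqrt(2))
H(-16, 13)*((6 + 3)*(-4)) = sqrt(2)*((6 + 3)*(-4)) = sqrt(2)*(9*(-4)) = sqrt(2)*(-36) = -36*sqrt(2)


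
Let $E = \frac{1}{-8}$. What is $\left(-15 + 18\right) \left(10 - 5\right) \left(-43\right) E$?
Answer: $\frac{645}{8} \approx 80.625$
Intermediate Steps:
$E = - \frac{1}{8} \approx -0.125$
$\left(-15 + 18\right) \left(10 - 5\right) \left(-43\right) E = \left(-15 + 18\right) \left(10 - 5\right) \left(-43\right) \left(- \frac{1}{8}\right) = 3 \cdot 5 \left(-43\right) \left(- \frac{1}{8}\right) = 15 \left(-43\right) \left(- \frac{1}{8}\right) = \left(-645\right) \left(- \frac{1}{8}\right) = \frac{645}{8}$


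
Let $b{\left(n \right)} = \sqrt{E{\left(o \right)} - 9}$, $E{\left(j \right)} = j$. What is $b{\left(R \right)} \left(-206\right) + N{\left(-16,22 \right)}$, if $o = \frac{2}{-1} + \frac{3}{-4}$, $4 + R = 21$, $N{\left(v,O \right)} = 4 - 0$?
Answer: $4 - 103 i \sqrt{47} \approx 4.0 - 706.13 i$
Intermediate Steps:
$N{\left(v,O \right)} = 4$ ($N{\left(v,O \right)} = 4 + 0 = 4$)
$R = 17$ ($R = -4 + 21 = 17$)
$o = - \frac{11}{4}$ ($o = 2 \left(-1\right) + 3 \left(- \frac{1}{4}\right) = -2 - \frac{3}{4} = - \frac{11}{4} \approx -2.75$)
$b{\left(n \right)} = \frac{i \sqrt{47}}{2}$ ($b{\left(n \right)} = \sqrt{- \frac{11}{4} - 9} = \sqrt{- \frac{47}{4}} = \frac{i \sqrt{47}}{2}$)
$b{\left(R \right)} \left(-206\right) + N{\left(-16,22 \right)} = \frac{i \sqrt{47}}{2} \left(-206\right) + 4 = - 103 i \sqrt{47} + 4 = 4 - 103 i \sqrt{47}$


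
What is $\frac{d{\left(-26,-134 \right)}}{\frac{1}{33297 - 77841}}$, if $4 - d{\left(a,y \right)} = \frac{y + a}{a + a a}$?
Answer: $- \frac{12294144}{65} \approx -1.8914 \cdot 10^{5}$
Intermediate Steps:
$d{\left(a,y \right)} = 4 - \frac{a + y}{a + a^{2}}$ ($d{\left(a,y \right)} = 4 - \frac{y + a}{a + a a} = 4 - \frac{a + y}{a + a^{2}}$)
$\frac{d{\left(-26,-134 \right)}}{\frac{1}{33297 - 77841}} = \frac{\frac{1}{-26} \frac{1}{1 - 26} \left(\left(-1\right) \left(-134\right) + 3 \left(-26\right) + 4 \left(-26\right)^{2}\right)}{\frac{1}{33297 - 77841}} = \frac{\left(- \frac{1}{26}\right) \frac{1}{-25} \left(134 - 78 + 4 \cdot 676\right)}{\frac{1}{-44544}} = \frac{\left(- \frac{1}{26}\right) \left(- \frac{1}{25}\right) \left(134 - 78 + 2704\right)}{- \frac{1}{44544}} = \left(- \frac{1}{26}\right) \left(- \frac{1}{25}\right) 2760 \left(-44544\right) = \frac{276}{65} \left(-44544\right) = - \frac{12294144}{65}$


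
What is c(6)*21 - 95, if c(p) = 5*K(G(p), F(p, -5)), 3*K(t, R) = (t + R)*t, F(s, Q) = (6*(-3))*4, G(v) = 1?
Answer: -2580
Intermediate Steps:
F(s, Q) = -72 (F(s, Q) = -18*4 = -72)
K(t, R) = t*(R + t)/3 (K(t, R) = ((t + R)*t)/3 = ((R + t)*t)/3 = (t*(R + t))/3 = t*(R + t)/3)
c(p) = -355/3 (c(p) = 5*((⅓)*1*(-72 + 1)) = 5*((⅓)*1*(-71)) = 5*(-71/3) = -355/3)
c(6)*21 - 95 = -355/3*21 - 95 = -2485 - 95 = -2580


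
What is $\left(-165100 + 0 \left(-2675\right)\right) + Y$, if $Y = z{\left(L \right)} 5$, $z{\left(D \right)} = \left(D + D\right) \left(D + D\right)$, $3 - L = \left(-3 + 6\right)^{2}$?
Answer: $-164380$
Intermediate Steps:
$L = -6$ ($L = 3 - \left(-3 + 6\right)^{2} = 3 - 3^{2} = 3 - 9 = -6$)
$z{\left(D \right)} = 4 D^{2}$ ($z{\left(D \right)} = 2 D 2 D = 4 D^{2}$)
$Y = 720$ ($Y = 4 \left(-6\right)^{2} \cdot 5 = 4 \cdot 36 \cdot 5 = 144 \cdot 5 = 720$)
$\left(-165100 + 0 \left(-2675\right)\right) + Y = \left(-165100 + 0 \left(-2675\right)\right) + 720 = \left(-165100 + 0\right) + 720 = -165100 + 720 = -164380$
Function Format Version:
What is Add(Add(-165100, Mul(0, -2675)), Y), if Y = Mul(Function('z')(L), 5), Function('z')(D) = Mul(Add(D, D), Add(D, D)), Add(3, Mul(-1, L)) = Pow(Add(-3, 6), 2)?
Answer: -164380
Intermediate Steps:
L = -6 (L = Add(3, Mul(-1, Pow(Add(-3, 6), 2))) = Add(3, Mul(-1, Pow(3, 2))) = Add(3, Mul(-1, 9)) = Add(3, -9) = -6)
Function('z')(D) = Mul(4, Pow(D, 2)) (Function('z')(D) = Mul(Mul(2, D), Mul(2, D)) = Mul(4, Pow(D, 2)))
Y = 720 (Y = Mul(Mul(4, Pow(-6, 2)), 5) = Mul(Mul(4, 36), 5) = Mul(144, 5) = 720)
Add(Add(-165100, Mul(0, -2675)), Y) = Add(Add(-165100, Mul(0, -2675)), 720) = Add(Add(-165100, 0), 720) = Add(-165100, 720) = -164380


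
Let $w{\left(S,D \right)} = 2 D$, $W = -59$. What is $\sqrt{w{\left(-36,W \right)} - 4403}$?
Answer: $i \sqrt{4521} \approx 67.238 i$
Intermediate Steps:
$\sqrt{w{\left(-36,W \right)} - 4403} = \sqrt{2 \left(-59\right) - 4403} = \sqrt{-118 - 4403} = \sqrt{-4521} = i \sqrt{4521}$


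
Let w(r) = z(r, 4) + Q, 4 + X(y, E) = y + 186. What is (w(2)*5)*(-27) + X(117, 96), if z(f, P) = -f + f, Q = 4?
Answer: -241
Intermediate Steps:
X(y, E) = 182 + y (X(y, E) = -4 + (y + 186) = -4 + (186 + y) = 182 + y)
z(f, P) = 0
w(r) = 4 (w(r) = 0 + 4 = 4)
(w(2)*5)*(-27) + X(117, 96) = (4*5)*(-27) + (182 + 117) = 20*(-27) + 299 = -540 + 299 = -241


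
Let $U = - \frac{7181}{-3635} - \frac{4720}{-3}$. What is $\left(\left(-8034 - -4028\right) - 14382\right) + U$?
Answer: $- \frac{183342397}{10905} \approx -16813.0$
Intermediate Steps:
$U = \frac{17178743}{10905}$ ($U = \left(-7181\right) \left(- \frac{1}{3635}\right) - - \frac{4720}{3} = \frac{7181}{3635} + \frac{4720}{3} = \frac{17178743}{10905} \approx 1575.3$)
$\left(\left(-8034 - -4028\right) - 14382\right) + U = \left(\left(-8034 - -4028\right) - 14382\right) + \frac{17178743}{10905} = \left(\left(-8034 + 4028\right) - 14382\right) + \frac{17178743}{10905} = \left(-4006 - 14382\right) + \frac{17178743}{10905} = -18388 + \frac{17178743}{10905} = - \frac{183342397}{10905}$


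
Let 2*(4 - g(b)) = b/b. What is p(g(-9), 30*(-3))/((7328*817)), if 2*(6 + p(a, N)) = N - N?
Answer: -3/2993488 ≈ -1.0022e-6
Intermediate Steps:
g(b) = 7/2 (g(b) = 4 - b/(2*b) = 4 - ½*1 = 4 - ½ = 7/2)
p(a, N) = -6 (p(a, N) = -6 + (N - N)/2 = -6 + (½)*0 = -6 + 0 = -6)
p(g(-9), 30*(-3))/((7328*817)) = -6/(7328*817) = -6/5986976 = -6*1/5986976 = -3/2993488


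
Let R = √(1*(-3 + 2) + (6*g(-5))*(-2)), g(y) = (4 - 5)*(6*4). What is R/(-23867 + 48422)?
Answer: √287/24555 ≈ 0.00068992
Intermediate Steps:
g(y) = -24 (g(y) = -1*24 = -24)
R = √287 (R = √(1*(-3 + 2) + (6*(-24))*(-2)) = √(1*(-1) - 144*(-2)) = √(-1 + 288) = √287 ≈ 16.941)
R/(-23867 + 48422) = √287/(-23867 + 48422) = √287/24555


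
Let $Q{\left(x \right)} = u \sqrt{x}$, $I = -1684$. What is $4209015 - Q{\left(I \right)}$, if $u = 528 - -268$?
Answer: $4209015 - 1592 i \sqrt{421} \approx 4.209 \cdot 10^{6} - 32665.0 i$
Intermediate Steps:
$u = 796$ ($u = 528 + 268 = 796$)
$Q{\left(x \right)} = 796 \sqrt{x}$
$4209015 - Q{\left(I \right)} = 4209015 - 796 \sqrt{-1684} = 4209015 - 796 \cdot 2 i \sqrt{421} = 4209015 - 1592 i \sqrt{421}$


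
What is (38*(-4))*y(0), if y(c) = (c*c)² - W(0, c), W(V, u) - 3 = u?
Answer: 456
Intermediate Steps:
W(V, u) = 3 + u
y(c) = -3 + c⁴ - c (y(c) = (c*c)² - (3 + c) = (c²)² + (-3 - c) = c⁴ + (-3 - c) = -3 + c⁴ - c)
(38*(-4))*y(0) = (38*(-4))*(-3 + 0⁴ - 1*0) = -152*(-3 + 0 + 0) = -152*(-3) = 456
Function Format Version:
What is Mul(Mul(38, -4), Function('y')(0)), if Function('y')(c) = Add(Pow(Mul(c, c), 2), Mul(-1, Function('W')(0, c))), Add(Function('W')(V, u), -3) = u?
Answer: 456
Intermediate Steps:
Function('W')(V, u) = Add(3, u)
Function('y')(c) = Add(-3, Pow(c, 4), Mul(-1, c)) (Function('y')(c) = Add(Pow(Mul(c, c), 2), Mul(-1, Add(3, c))) = Add(Pow(Pow(c, 2), 2), Add(-3, Mul(-1, c))) = Add(Pow(c, 4), Add(-3, Mul(-1, c))) = Add(-3, Pow(c, 4), Mul(-1, c)))
Mul(Mul(38, -4), Function('y')(0)) = Mul(Mul(38, -4), Add(-3, Pow(0, 4), Mul(-1, 0))) = Mul(-152, Add(-3, 0, 0)) = Mul(-152, -3) = 456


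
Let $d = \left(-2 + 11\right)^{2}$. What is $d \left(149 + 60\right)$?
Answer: $16929$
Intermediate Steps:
$d = 81$ ($d = 9^{2} = 81$)
$d \left(149 + 60\right) = 81 \left(149 + 60\right) = 81 \cdot 209 = 16929$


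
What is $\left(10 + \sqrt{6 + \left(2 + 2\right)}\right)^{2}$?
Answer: $\left(10 + \sqrt{10}\right)^{2} \approx 173.25$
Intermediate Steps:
$\left(10 + \sqrt{6 + \left(2 + 2\right)}\right)^{2} = \left(10 + \sqrt{6 + 4}\right)^{2} = \left(10 + \sqrt{10}\right)^{2}$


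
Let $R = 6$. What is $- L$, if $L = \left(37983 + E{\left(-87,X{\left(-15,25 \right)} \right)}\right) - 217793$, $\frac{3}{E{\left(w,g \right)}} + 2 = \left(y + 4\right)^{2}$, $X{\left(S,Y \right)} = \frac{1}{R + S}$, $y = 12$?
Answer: $\frac{45671737}{254} \approx 1.7981 \cdot 10^{5}$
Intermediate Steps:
$X{\left(S,Y \right)} = \frac{1}{6 + S}$
$E{\left(w,g \right)} = \frac{3}{254}$ ($E{\left(w,g \right)} = \frac{3}{-2 + \left(12 + 4\right)^{2}} = \frac{3}{-2 + 16^{2}} = \frac{3}{-2 + 256} = \frac{3}{254}$)
$L = - \frac{45671737}{254}$ ($L = \left(37983 + \frac{3}{254}\right) - 217793 = \frac{9647685}{254} - 217793 = - \frac{45671737}{254} \approx -1.7981 \cdot 10^{5}$)
$- L = \left(-1\right) \left(- \frac{45671737}{254}\right) = \frac{45671737}{254}$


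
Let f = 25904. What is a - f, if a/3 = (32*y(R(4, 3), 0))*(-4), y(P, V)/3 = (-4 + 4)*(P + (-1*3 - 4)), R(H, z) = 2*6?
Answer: -25904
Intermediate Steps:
R(H, z) = 12
y(P, V) = 0 (y(P, V) = 3*((-4 + 4)*(P + (-1*3 - 4))) = 3*(0*(P + (-3 - 4))) = 3*(0*(P - 7)) = 3*(0*(-7 + P)) = 3*0 = 0)
a = 0 (a = 3*((32*0)*(-4)) = 3*(0*(-4)) = 3*0 = 0)
a - f = 0 - 1*25904 = 0 - 25904 = -25904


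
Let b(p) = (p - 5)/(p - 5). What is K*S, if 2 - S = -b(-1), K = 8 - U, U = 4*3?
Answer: -12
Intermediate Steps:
U = 12
b(p) = 1 (b(p) = (-5 + p)/(-5 + p) = 1)
K = -4 (K = 8 - 1*12 = 8 - 12 = -4)
S = 3 (S = 2 - (-1) = 2 - 1*(-1) = 2 + 1 = 3)
K*S = -4*3 = -12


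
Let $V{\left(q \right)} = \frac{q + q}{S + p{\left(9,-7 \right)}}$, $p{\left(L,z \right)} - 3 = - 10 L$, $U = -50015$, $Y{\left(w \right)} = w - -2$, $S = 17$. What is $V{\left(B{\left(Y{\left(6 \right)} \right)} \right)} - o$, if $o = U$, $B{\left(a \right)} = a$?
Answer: $\frac{1750517}{35} \approx 50015.0$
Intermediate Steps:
$Y{\left(w \right)} = 2 + w$ ($Y{\left(w \right)} = w + 2 = 2 + w$)
$p{\left(L,z \right)} = 3 - 10 L$
$o = -50015$
$V{\left(q \right)} = - \frac{q}{35}$ ($V{\left(q \right)} = \frac{q + q}{17 + \left(3 - 90\right)} = \frac{2 q}{17 + \left(3 - 90\right)} = \frac{2 q}{17 - 87} = \frac{2 q}{-70} = 2 q \left(- \frac{1}{70}\right) = - \frac{q}{35}$)
$V{\left(B{\left(Y{\left(6 \right)} \right)} \right)} - o = - \frac{2 + 6}{35} - -50015 = \left(- \frac{1}{35}\right) 8 + 50015 = - \frac{8}{35} + 50015 = \frac{1750517}{35}$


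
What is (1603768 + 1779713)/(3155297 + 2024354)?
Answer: 3383481/5179651 ≈ 0.65323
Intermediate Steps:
(1603768 + 1779713)/(3155297 + 2024354) = 3383481/5179651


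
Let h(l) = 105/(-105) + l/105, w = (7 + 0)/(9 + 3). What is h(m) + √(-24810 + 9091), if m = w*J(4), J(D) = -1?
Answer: -181/180 + I*√15719 ≈ -1.0056 + 125.38*I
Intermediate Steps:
w = 7/12 ≈ 0.58333
m = -7/12 (m = (7/12)*(-1) = -7/12 ≈ -0.58333)
h(l) = -1 + l/105 (h(l) = 105*(-1/105) + l*(1/105) = -1 + l/105)
h(m) + √(-24810 + 9091) = (-1 + (1/105)*(-7/12)) + √(-24810 + 9091) = (-1 - 1/180) + √(-15719) = -181/180 + I*√15719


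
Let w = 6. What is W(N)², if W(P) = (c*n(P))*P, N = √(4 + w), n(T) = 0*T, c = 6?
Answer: 0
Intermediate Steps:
n(T) = 0
N = √10 (N = √(4 + 6) = √10 ≈ 3.1623)
W(P) = 0 (W(P) = (6*0)*P = 0*P = 0)
W(N)² = 0² = 0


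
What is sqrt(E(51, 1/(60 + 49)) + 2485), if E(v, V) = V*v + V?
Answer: sqrt(29529953)/109 ≈ 49.855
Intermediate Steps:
E(v, V) = V + V*v
sqrt(E(51, 1/(60 + 49)) + 2485) = sqrt((1 + 51)/(60 + 49) + 2485) = sqrt(52/109 + 2485) = sqrt(270917/109) = sqrt(29529953)/109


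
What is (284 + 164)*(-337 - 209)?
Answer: -244608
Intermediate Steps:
(284 + 164)*(-337 - 209) = 448*(-546) = -244608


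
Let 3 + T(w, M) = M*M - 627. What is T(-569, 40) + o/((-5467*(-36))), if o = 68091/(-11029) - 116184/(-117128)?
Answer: 856303410468161/882787045063 ≈ 970.00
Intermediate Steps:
o = -836746164/161475589 (o = 68091*(-1/11029) - 116184*(-1/117128) = -68091/11029 + 14523/14641 = -836746164/161475589 ≈ -5.1819)
T(w, M) = -630 + M² (T(w, M) = -3 + (M*M - 627) = -3 + (M² - 627) = -3 + (-627 + M²) = -630 + M²)
T(-569, 40) + o/((-5467*(-36))) = (-630 + 40²) - 836746164/(161475589*((-5467*(-36)))) = (-630 + 1600) - 836746164/161475589/196812 = 970 - 836746164/161475589*1/196812 = 970 - 23242949/882787045063 = 856303410468161/882787045063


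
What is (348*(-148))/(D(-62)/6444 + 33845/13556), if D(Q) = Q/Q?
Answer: -281195307216/13631921 ≈ -20628.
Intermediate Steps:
D(Q) = 1
(348*(-148))/(D(-62)/6444 + 33845/13556) = (348*(-148))/(1/6444 + 33845/13556) = -51504/(1*(1/6444) + 33845*(1/13556)) = -51504/(1/6444 + 33845/13556) = -51504/13631921/5459679 = -51504*5459679/13631921 = -281195307216/13631921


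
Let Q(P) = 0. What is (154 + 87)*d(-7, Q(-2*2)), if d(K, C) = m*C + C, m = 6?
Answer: 0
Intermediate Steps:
d(K, C) = 7*C (d(K, C) = 6*C + C = 7*C)
(154 + 87)*d(-7, Q(-2*2)) = (154 + 87)*(7*0) = 241*0 = 0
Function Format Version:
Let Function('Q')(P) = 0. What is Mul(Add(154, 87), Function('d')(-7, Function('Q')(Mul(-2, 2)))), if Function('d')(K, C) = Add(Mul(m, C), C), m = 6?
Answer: 0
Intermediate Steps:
Function('d')(K, C) = Mul(7, C) (Function('d')(K, C) = Add(Mul(6, C), C) = Mul(7, C))
Mul(Add(154, 87), Function('d')(-7, Function('Q')(Mul(-2, 2)))) = Mul(Add(154, 87), Mul(7, 0)) = Mul(241, 0) = 0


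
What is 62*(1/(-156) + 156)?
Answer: 754385/78 ≈ 9671.6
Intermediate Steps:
62*(1/(-156) + 156) = 62*(-1/156 + 156) = 62*(24335/156) = 754385/78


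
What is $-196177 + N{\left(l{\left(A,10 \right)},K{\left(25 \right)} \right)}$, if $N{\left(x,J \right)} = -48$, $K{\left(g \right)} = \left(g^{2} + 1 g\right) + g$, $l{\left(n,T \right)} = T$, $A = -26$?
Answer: $-196225$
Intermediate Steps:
$K{\left(g \right)} = g^{2} + 2 g$ ($K{\left(g \right)} = \left(g^{2} + g\right) + g = \left(g + g^{2}\right) + g = g^{2} + 2 g$)
$-196177 + N{\left(l{\left(A,10 \right)},K{\left(25 \right)} \right)} = -196177 - 48 = -196225$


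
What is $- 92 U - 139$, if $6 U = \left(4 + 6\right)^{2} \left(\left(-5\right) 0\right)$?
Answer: $-139$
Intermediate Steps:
$U = 0$ ($U = \frac{\left(4 + 6\right)^{2} \left(\left(-5\right) 0\right)}{6} = \frac{10^{2} \cdot 0}{6} = \frac{100 \cdot 0}{6} = \frac{1}{6} \cdot 0 = 0$)
$- 92 U - 139 = \left(-92\right) 0 - 139 = 0 - 139 = -139$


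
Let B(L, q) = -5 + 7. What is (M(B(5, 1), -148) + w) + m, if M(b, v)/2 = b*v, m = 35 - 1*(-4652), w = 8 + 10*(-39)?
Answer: 3713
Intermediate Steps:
B(L, q) = 2
w = -382 (w = 8 - 390 = -382)
m = 4687 (m = 35 + 4652 = 4687)
M(b, v) = 2*b*v (M(b, v) = 2*(b*v) = 2*b*v)
(M(B(5, 1), -148) + w) + m = (2*2*(-148) - 382) + 4687 = (-592 - 382) + 4687 = -974 + 4687 = 3713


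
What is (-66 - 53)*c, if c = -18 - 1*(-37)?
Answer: -2261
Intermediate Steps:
c = 19 (c = -18 + 37 = 19)
(-66 - 53)*c = (-66 - 53)*19 = -119*19 = -2261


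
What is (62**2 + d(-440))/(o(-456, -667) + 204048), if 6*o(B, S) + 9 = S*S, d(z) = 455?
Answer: 12897/834584 ≈ 0.015453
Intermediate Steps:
o(B, S) = -3/2 + S**2/6 (o(B, S) = -3/2 + (S*S)/6 = -3/2 + S**2/6)
(62**2 + d(-440))/(o(-456, -667) + 204048) = (62**2 + 455)/((-3/2 + (1/6)*(-667)**2) + 204048) = (3844 + 455)/((-3/2 + (1/6)*444889) + 204048) = 4299/((-3/2 + 444889/6) + 204048) = 4299/(222440/3 + 204048) = 4299/(834584/3) = 4299*(3/834584) = 12897/834584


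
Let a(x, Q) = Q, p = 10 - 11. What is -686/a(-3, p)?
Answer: 686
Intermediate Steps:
p = -1
-686/a(-3, p) = -686/(-1) = -686*(-1) = 686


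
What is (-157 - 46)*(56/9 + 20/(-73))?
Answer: -793324/657 ≈ -1207.5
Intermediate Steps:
(-157 - 46)*(56/9 + 20/(-73)) = -203*(56*(⅑) + 20*(-1/73)) = -203*(56/9 - 20/73) = -203*3908/657 = -793324/657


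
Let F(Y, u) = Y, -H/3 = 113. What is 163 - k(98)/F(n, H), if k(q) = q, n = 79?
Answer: 12779/79 ≈ 161.76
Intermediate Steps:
H = -339 (H = -3*113 = -339)
163 - k(98)/F(n, H) = 163 - 98/79 = 12779/79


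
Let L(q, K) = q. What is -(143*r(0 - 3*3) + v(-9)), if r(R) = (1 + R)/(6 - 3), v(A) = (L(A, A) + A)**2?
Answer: 172/3 ≈ 57.333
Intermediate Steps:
v(A) = 4*A**2 (v(A) = (A + A)**2 = (2*A)**2 = 4*A**2)
r(R) = 1/3 + R/3 (r(R) = (1 + R)/3 = (1 + R)*(1/3) = 1/3 + R/3)
-(143*r(0 - 3*3) + v(-9)) = -(143*(1/3 + (0 - 3*3)/3) + 4*(-9)**2) = -(143*(1/3 + (0 - 9)/3) + 4*81) = -(143*(1/3 + (1/3)*(-9)) + 324) = -(143*(1/3 - 3) + 324) = -(143*(-8/3) + 324) = -(-1144/3 + 324) = -1*(-172/3) = 172/3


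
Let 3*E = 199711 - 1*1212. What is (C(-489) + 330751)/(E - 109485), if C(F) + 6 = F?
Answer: -247692/32489 ≈ -7.6239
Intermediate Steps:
C(F) = -6 + F
E = 198499/3 (E = (199711 - 1*1212)/3 = (199711 - 1212)/3 = (⅓)*198499 = 198499/3 ≈ 66166.)
(C(-489) + 330751)/(E - 109485) = ((-6 - 489) + 330751)/(198499/3 - 109485) = (-495 + 330751)/(-129956/3) = 330256*(-3/129956) = -247692/32489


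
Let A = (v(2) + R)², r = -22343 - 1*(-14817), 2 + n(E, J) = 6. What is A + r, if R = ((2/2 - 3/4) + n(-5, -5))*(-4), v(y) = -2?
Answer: -7165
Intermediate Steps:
n(E, J) = 4 (n(E, J) = -2 + 6 = 4)
R = -17 (R = ((2/2 - 3/4) + 4)*(-4) = ((2*(½) - 3*¼) + 4)*(-4) = ((1 - ¾) + 4)*(-4) = (¼ + 4)*(-4) = (17/4)*(-4) = -17)
r = -7526 (r = -22343 + 14817 = -7526)
A = 361 (A = (-2 - 17)² = (-19)² = 361)
A + r = 361 - 7526 = -7165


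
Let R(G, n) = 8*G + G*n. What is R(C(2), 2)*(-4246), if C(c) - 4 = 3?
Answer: -297220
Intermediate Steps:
C(c) = 7 (C(c) = 4 + 3 = 7)
R(C(2), 2)*(-4246) = (7*(8 + 2))*(-4246) = (7*10)*(-4246) = 70*(-4246) = -297220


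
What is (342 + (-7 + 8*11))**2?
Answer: 178929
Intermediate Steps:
(342 + (-7 + 8*11))**2 = (342 + (-7 + 88))**2 = (342 + 81)**2 = 423**2 = 178929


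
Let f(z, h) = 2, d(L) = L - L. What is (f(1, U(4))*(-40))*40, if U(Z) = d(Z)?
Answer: -3200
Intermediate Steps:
d(L) = 0
U(Z) = 0
(f(1, U(4))*(-40))*40 = (2*(-40))*40 = -80*40 = -3200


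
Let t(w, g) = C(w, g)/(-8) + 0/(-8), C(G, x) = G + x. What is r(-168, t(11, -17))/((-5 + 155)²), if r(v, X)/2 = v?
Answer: -28/1875 ≈ -0.014933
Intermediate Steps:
t(w, g) = -g/8 - w/8 (t(w, g) = (w + g)/(-8) + 0/(-8) = (g + w)*(-⅛) + 0*(-⅛) = (-g/8 - w/8) + 0 = -g/8 - w/8)
r(v, X) = 2*v
r(-168, t(11, -17))/((-5 + 155)²) = (2*(-168))/((-5 + 155)²) = -336/(150²) = -336/22500 = -336*1/22500 = -28/1875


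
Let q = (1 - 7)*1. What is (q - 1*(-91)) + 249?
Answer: 334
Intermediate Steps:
q = -6 (q = -6*1 = -6)
(q - 1*(-91)) + 249 = (-6 - 1*(-91)) + 249 = (-6 + 91) + 249 = 85 + 249 = 334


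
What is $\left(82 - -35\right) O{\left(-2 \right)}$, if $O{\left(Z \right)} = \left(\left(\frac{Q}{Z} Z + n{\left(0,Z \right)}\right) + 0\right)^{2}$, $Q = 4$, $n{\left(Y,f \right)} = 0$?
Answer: $1872$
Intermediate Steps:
$O{\left(Z \right)} = 16$ ($O{\left(Z \right)} = \left(\left(\frac{4}{Z} Z + 0\right) + 0\right)^{2} = \left(\left(4 + 0\right) + 0\right)^{2} = \left(4 + 0\right)^{2} = 4^{2} = 16$)
$\left(82 - -35\right) O{\left(-2 \right)} = \left(82 - -35\right) 16 = \left(82 + 35\right) 16 = 117 \cdot 16 = 1872$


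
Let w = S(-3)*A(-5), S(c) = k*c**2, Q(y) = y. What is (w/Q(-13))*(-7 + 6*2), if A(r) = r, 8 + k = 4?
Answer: -900/13 ≈ -69.231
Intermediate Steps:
k = -4 (k = -8 + 4 = -4)
S(c) = -4*c**2
w = 180 (w = -4*(-3)**2*(-5) = -4*9*(-5) = -36*(-5) = 180)
(w/Q(-13))*(-7 + 6*2) = (180/(-13))*(-7 + 6*2) = (180*(-1/13))*(-7 + 12) = -180/13*5 = -900/13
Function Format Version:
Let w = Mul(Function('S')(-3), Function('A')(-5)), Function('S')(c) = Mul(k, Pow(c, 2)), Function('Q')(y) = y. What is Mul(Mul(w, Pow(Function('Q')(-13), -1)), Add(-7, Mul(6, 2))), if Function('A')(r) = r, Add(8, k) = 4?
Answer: Rational(-900, 13) ≈ -69.231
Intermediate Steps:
k = -4 (k = Add(-8, 4) = -4)
Function('S')(c) = Mul(-4, Pow(c, 2))
w = 180 (w = Mul(Mul(-4, Pow(-3, 2)), -5) = Mul(Mul(-4, 9), -5) = Mul(-36, -5) = 180)
Mul(Mul(w, Pow(Function('Q')(-13), -1)), Add(-7, Mul(6, 2))) = Mul(Mul(180, Pow(-13, -1)), Add(-7, Mul(6, 2))) = Mul(Mul(180, Rational(-1, 13)), Add(-7, 12)) = Mul(Rational(-180, 13), 5) = Rational(-900, 13)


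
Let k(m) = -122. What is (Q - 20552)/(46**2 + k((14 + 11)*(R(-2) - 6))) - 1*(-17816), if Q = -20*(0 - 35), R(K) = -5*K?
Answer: 17752626/997 ≈ 17806.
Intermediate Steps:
Q = 700 (Q = -20*(-35) = 700)
(Q - 20552)/(46**2 + k((14 + 11)*(R(-2) - 6))) - 1*(-17816) = (700 - 20552)/(46**2 - 122) - 1*(-17816) = -19852/(2116 - 122) + 17816 = -19852/1994 + 17816 = -19852*1/1994 + 17816 = -9926/997 + 17816 = 17752626/997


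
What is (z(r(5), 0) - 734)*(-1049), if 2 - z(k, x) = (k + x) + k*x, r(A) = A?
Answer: 773113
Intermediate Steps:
z(k, x) = 2 - k - x - k*x (z(k, x) = 2 - ((k + x) + k*x) = 2 - (k + x + k*x) = 2 + (-k - x - k*x) = 2 - k - x - k*x)
(z(r(5), 0) - 734)*(-1049) = ((2 - 1*5 - 1*0 - 1*5*0) - 734)*(-1049) = ((2 - 5 + 0 + 0) - 734)*(-1049) = (-3 - 734)*(-1049) = -737*(-1049) = 773113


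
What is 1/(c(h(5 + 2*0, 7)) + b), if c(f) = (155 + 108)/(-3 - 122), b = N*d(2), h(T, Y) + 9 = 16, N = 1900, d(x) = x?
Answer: 125/474737 ≈ 0.00026330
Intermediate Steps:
h(T, Y) = 7 (h(T, Y) = -9 + 16 = 7)
b = 3800 (b = 1900*2 = 3800)
c(f) = -263/125 (c(f) = 263/(-125) = 263*(-1/125) = -263/125)
1/(c(h(5 + 2*0, 7)) + b) = 1/(-263/125 + 3800) = 1/(474737/125) = 125/474737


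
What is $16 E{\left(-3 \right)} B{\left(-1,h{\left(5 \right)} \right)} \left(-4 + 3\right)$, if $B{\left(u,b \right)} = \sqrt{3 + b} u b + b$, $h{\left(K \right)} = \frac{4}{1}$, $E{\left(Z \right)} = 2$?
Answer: $-128 + 128 \sqrt{7} \approx 210.66$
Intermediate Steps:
$h{\left(K \right)} = 4$ ($h{\left(K \right)} = 4 \cdot 1 = 4$)
$B{\left(u,b \right)} = b + b u \sqrt{3 + b}$ ($B{\left(u,b \right)} = u \sqrt{3 + b} b + b = b u \sqrt{3 + b} + b = b + b u \sqrt{3 + b}$)
$16 E{\left(-3 \right)} B{\left(-1,h{\left(5 \right)} \right)} \left(-4 + 3\right) = 16 \cdot 2 \cdot 4 \left(1 - \sqrt{3 + 4}\right) \left(-4 + 3\right) = 32 \cdot 4 \left(1 - \sqrt{7}\right) \left(-1\right) = 32 \left(4 - 4 \sqrt{7}\right) \left(-1\right) = 32 \left(-4 + 4 \sqrt{7}\right) = -128 + 128 \sqrt{7}$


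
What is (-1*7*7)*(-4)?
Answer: 196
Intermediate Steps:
(-1*7*7)*(-4) = -7*7*(-4) = -49*(-4) = 196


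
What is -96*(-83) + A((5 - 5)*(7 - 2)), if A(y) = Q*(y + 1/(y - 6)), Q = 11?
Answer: 47797/6 ≈ 7966.2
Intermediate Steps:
A(y) = 11*y + 11/(-6 + y) (A(y) = 11*(y + 1/(y - 6)) = 11*(y + 1/(-6 + y)) = 11*y + 11/(-6 + y))
-96*(-83) + A((5 - 5)*(7 - 2)) = -96*(-83) + 11*(1 + ((5 - 5)*(7 - 2))**2 - 6*(5 - 5)*(7 - 2))/(-6 + (5 - 5)*(7 - 2)) = 7968 + 11*(1 + (0*5)**2 - 0*5)/(-6 + 0*5) = 7968 + 11*(1 + 0**2 - 6*0)/(-6 + 0) = 7968 + 11*(1 + 0 + 0)/(-6) = 7968 + 11*(-1/6)*1 = 7968 - 11/6 = 47797/6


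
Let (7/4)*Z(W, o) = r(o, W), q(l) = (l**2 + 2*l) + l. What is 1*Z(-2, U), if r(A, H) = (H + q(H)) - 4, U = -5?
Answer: -32/7 ≈ -4.5714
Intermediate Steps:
q(l) = l**2 + 3*l
r(A, H) = -4 + H + H*(3 + H) (r(A, H) = (H + H*(3 + H)) - 4 = -4 + H + H*(3 + H))
Z(W, o) = -16/7 + 4*W/7 + 4*W*(3 + W)/7 (Z(W, o) = 4*(-4 + W + W*(3 + W))/7 = -16/7 + 4*W/7 + 4*W*(3 + W)/7)
1*Z(-2, U) = 1*(-16/7 + (4/7)*(-2)**2 + (16/7)*(-2)) = 1*(-16/7 + (4/7)*4 - 32/7) = 1*(-16/7 + 16/7 - 32/7) = 1*(-32/7) = -32/7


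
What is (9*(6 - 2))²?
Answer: 1296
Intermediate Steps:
(9*(6 - 2))² = (9*4)² = 36² = 1296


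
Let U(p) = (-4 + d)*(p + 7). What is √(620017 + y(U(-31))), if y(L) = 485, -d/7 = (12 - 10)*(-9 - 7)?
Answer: √620502 ≈ 787.72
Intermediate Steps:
d = 224 (d = -7*(12 - 10)*(-9 - 7) = -14*(-16) = -7*(-32) = 224)
U(p) = 1540 + 220*p (U(p) = (-4 + 224)*(p + 7) = 220*(7 + p) = 1540 + 220*p)
√(620017 + y(U(-31))) = √(620017 + 485) = √620502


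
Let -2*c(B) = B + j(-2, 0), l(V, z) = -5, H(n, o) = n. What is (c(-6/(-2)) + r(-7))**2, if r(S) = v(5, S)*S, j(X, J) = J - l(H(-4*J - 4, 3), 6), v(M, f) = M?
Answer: 1521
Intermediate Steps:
j(X, J) = 5 + J (j(X, J) = J - 1*(-5) = J + 5 = 5 + J)
c(B) = -5/2 - B/2 (c(B) = -(B + (5 + 0))/2 = -(B + 5)/2 = -(5 + B)/2 = -5/2 - B/2)
r(S) = 5*S
(c(-6/(-2)) + r(-7))**2 = ((-5/2 - (-3)/(-2)) + 5*(-7))**2 = ((-5/2 - (-3)*(-1)/2) - 35)**2 = ((-5/2 - 1/2*3) - 35)**2 = ((-5/2 - 3/2) - 35)**2 = (-4 - 35)**2 = (-39)**2 = 1521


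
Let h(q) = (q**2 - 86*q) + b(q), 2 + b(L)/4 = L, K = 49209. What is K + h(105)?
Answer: 51616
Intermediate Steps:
b(L) = -8 + 4*L
h(q) = -8 + q**2 - 82*q (h(q) = (q**2 - 86*q) + (-8 + 4*q) = -8 + q**2 - 82*q)
K + h(105) = 49209 + (-8 + 105**2 - 82*105) = 49209 + (-8 + 11025 - 8610) = 49209 + 2407 = 51616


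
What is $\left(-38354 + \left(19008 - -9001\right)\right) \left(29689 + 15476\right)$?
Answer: $-467231925$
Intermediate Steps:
$\left(-38354 + \left(19008 - -9001\right)\right) \left(29689 + 15476\right) = \left(-38354 + \left(19008 + 9001\right)\right) 45165 = \left(-38354 + 28009\right) 45165 = \left(-10345\right) 45165 = -467231925$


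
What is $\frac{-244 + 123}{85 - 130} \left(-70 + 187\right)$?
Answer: $\frac{1573}{5} \approx 314.6$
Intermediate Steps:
$\frac{-244 + 123}{85 - 130} \left(-70 + 187\right) = - \frac{121}{-45} \cdot 117 = \left(-121\right) \left(- \frac{1}{45}\right) 117 = \frac{121}{45} \cdot 117 = \frac{1573}{5}$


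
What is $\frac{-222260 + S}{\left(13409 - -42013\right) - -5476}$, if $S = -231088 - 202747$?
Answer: $- \frac{656095}{60898} \approx -10.774$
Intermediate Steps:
$S = -433835$ ($S = -231088 - 202747 = -433835$)
$\frac{-222260 + S}{\left(13409 - -42013\right) - -5476} = \frac{-222260 - 433835}{\left(13409 - -42013\right) - -5476} = - \frac{656095}{\left(13409 + 42013\right) + \left(-218473 + 223949\right)} = - \frac{656095}{55422 + 5476} = - \frac{656095}{60898}$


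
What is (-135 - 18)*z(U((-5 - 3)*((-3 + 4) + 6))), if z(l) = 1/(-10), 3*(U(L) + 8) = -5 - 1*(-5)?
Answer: 153/10 ≈ 15.300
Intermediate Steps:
U(L) = -8 (U(L) = -8 + (-5 - 1*(-5))/3 = -8 + (-5 + 5)/3 = -8 + (⅓)*0 = -8 + 0 = -8)
z(l) = -⅒
(-135 - 18)*z(U((-5 - 3)*((-3 + 4) + 6))) = (-135 - 18)*(-⅒) = -153*(-⅒) = 153/10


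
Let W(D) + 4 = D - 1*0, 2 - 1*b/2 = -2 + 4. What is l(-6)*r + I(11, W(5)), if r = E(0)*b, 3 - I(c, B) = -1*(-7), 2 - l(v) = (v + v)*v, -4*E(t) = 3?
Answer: -4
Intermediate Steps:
E(t) = -¾ (E(t) = -¼*3 = -¾)
b = 0 (b = 4 - 2*(-2 + 4) = 4 - 2*2 = 4 - 4 = 0)
l(v) = 2 - 2*v² (l(v) = 2 - (v + v)*v = 2 - 2*v*v = 2 - 2*v²)
W(D) = -4 + D (W(D) = -4 + (D - 1*0) = -4 + (D + 0) = -4 + D)
I(c, B) = -4 (I(c, B) = 3 - (-1)*(-7) = 3 - 1*7 = 3 - 7 = -4)
r = 0 (r = -¾*0 = 0)
l(-6)*r + I(11, W(5)) = (2 - 2*(-6)²)*0 - 4 = (2 - 2*36)*0 - 4 = (2 - 72)*0 - 4 = -70*0 - 4 = 0 - 4 = -4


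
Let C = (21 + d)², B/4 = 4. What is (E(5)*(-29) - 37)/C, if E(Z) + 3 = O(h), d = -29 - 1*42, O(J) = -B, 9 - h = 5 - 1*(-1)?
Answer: 257/1250 ≈ 0.20560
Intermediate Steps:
B = 16 (B = 4*4 = 16)
h = 3 (h = 9 - (5 - 1*(-1)) = 9 - (5 + 1) = 9 - 1*6 = 9 - 6 = 3)
O(J) = -16 (O(J) = -1*16 = -16)
d = -71 (d = -29 - 42 = -71)
E(Z) = -19 (E(Z) = -3 - 16 = -19)
C = 2500 (C = (21 - 71)² = (-50)² = 2500)
(E(5)*(-29) - 37)/C = (-19*(-29) - 37)/2500 = (551 - 37)*(1/2500) = 514*(1/2500) = 257/1250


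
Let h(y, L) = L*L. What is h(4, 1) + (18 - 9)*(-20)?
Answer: -179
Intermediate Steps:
h(y, L) = L²
h(4, 1) + (18 - 9)*(-20) = 1² + (18 - 9)*(-20) = 1 + 9*(-20) = 1 - 180 = -179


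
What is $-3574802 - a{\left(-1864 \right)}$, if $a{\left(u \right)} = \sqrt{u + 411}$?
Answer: $-3574802 - i \sqrt{1453} \approx -3.5748 \cdot 10^{6} - 38.118 i$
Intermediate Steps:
$a{\left(u \right)} = \sqrt{411 + u}$
$-3574802 - a{\left(-1864 \right)} = -3574802 - \sqrt{411 - 1864} = -3574802 - \sqrt{-1453} = -3574802 - i \sqrt{1453}$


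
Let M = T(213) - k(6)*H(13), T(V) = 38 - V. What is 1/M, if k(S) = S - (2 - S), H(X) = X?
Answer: -1/305 ≈ -0.0032787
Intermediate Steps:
k(S) = -2 + 2*S (k(S) = S + (-2 + S) = -2 + 2*S)
M = -305 (M = (38 - 1*213) - (-2 + 2*6)*13 = (38 - 213) - (-2 + 12)*13 = -175 - 10*13 = -175 - 1*130 = -175 - 130 = -305)
1/M = 1/(-305) = -1/305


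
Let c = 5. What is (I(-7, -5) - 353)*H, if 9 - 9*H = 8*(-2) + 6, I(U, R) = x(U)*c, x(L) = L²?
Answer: -228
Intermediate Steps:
I(U, R) = 5*U² (I(U, R) = U²*5 = 5*U²)
H = 19/9 (H = 1 - (8*(-2) + 6)/9 = 1 - (-16 + 6)/9 = 1 - ⅑*(-10) = 1 + 10/9 = 19/9 ≈ 2.1111)
(I(-7, -5) - 353)*H = (5*(-7)² - 353)*(19/9) = (5*49 - 353)*(19/9) = (245 - 353)*(19/9) = -108*19/9 = -228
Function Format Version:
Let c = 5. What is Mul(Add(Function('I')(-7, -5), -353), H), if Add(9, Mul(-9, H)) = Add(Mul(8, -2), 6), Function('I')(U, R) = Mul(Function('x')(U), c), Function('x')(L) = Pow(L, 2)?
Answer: -228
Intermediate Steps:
Function('I')(U, R) = Mul(5, Pow(U, 2)) (Function('I')(U, R) = Mul(Pow(U, 2), 5) = Mul(5, Pow(U, 2)))
H = Rational(19, 9) (H = Add(1, Mul(Rational(-1, 9), Add(Mul(8, -2), 6))) = Add(1, Mul(Rational(-1, 9), Add(-16, 6))) = Add(1, Mul(Rational(-1, 9), -10)) = Add(1, Rational(10, 9)) = Rational(19, 9) ≈ 2.1111)
Mul(Add(Function('I')(-7, -5), -353), H) = Mul(Add(Mul(5, Pow(-7, 2)), -353), Rational(19, 9)) = Mul(Add(Mul(5, 49), -353), Rational(19, 9)) = Mul(Add(245, -353), Rational(19, 9)) = Mul(-108, Rational(19, 9)) = -228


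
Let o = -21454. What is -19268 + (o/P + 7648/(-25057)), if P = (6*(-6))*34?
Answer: -17365202297/902052 ≈ -19251.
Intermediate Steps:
P = -1224 (P = -36*34 = -1224)
-19268 + (o/P + 7648/(-25057)) = -19268 + (-21454/(-1224) + 7648/(-25057)) = -19268 + (-21454*(-1/1224) + 7648*(-1/25057)) = -19268 + (631/36 - 7648/25057) = -19268 + 15535639/902052 = -17365202297/902052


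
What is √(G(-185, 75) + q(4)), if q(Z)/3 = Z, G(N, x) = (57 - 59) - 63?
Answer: I*√53 ≈ 7.2801*I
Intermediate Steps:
G(N, x) = -65 (G(N, x) = -2 - 63 = -65)
q(Z) = 3*Z
√(G(-185, 75) + q(4)) = √(-65 + 3*4) = √(-65 + 12) = √(-53) = I*√53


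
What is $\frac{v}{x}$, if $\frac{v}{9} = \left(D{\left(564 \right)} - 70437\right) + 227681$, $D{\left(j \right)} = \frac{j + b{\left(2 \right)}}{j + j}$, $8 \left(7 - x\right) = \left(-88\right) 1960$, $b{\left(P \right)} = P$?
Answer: $\frac{88685899}{1351532} \approx 65.619$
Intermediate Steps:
$x = 21567$ ($x = 7 - \frac{\left(-88\right) 1960}{8} = 7 - -21560 = 7 + 21560 = 21567$)
$D{\left(j \right)} = \frac{2 + j}{2 j}$ ($D{\left(j \right)} = \frac{j + 2}{j + j} = \frac{2 + j}{2 j}$)
$v = \frac{266057697}{188}$ ($v = 9 \left(\left(\frac{2 + 564}{2 \cdot 564} - 70437\right) + 227681\right) = 9 \left(\left(\frac{1}{2} \cdot \frac{1}{564} \cdot 566 - 70437\right) + 227681\right) = 9 \left(\left(\frac{283}{564} - 70437\right) + 227681\right) = 9 \left(- \frac{39726185}{564} + 227681\right) = 9 \cdot \frac{88685899}{564} = \frac{266057697}{188} \approx 1.4152 \cdot 10^{6}$)
$\frac{v}{x} = \frac{266057697}{188 \cdot 21567} = \frac{266057697}{188} \cdot \frac{1}{21567} = \frac{88685899}{1351532}$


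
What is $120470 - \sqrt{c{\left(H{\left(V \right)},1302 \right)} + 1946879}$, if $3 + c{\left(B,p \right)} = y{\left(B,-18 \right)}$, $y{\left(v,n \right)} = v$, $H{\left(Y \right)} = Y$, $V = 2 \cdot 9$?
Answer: $120470 - \sqrt{1946894} \approx 1.1907 \cdot 10^{5}$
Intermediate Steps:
$V = 18$
$c{\left(B,p \right)} = -3 + B$
$120470 - \sqrt{c{\left(H{\left(V \right)},1302 \right)} + 1946879} = 120470 - \sqrt{\left(-3 + 18\right) + 1946879} = 120470 - \sqrt{15 + 1946879} = 120470 - \sqrt{1946894}$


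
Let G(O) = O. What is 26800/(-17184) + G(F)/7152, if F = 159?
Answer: -1968139/1280208 ≈ -1.5374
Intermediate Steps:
26800/(-17184) + G(F)/7152 = 26800/(-17184) + 159/7152 = 26800*(-1/17184) + 159*(1/7152) = -1675/1074 + 53/2384 = -1968139/1280208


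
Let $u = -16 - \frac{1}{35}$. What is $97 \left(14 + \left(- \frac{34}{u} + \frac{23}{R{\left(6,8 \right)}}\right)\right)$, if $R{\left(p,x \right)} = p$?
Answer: $\frac{42583}{22} \approx 1935.6$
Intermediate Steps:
$u = - \frac{561}{35}$ ($u = -16 - \frac{1}{35} = - \frac{561}{35} \approx -16.029$)
$97 \left(14 + \left(- \frac{34}{u} + \frac{23}{R{\left(6,8 \right)}}\right)\right) = 97 \left(14 + \left(- \frac{34}{- \frac{561}{35}} + \frac{23}{6}\right)\right) = 97 \left(14 + \left(\left(-34\right) \left(- \frac{35}{561}\right) + 23 \cdot \frac{1}{6}\right)\right) = 97 \left(14 + \left(\frac{70}{33} + \frac{23}{6}\right)\right) = 97 \left(14 + \frac{131}{22}\right) = 97 \cdot \frac{439}{22} = \frac{42583}{22}$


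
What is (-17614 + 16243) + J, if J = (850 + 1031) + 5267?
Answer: 5777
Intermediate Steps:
J = 7148 (J = 1881 + 5267 = 7148)
(-17614 + 16243) + J = (-17614 + 16243) + 7148 = -1371 + 7148 = 5777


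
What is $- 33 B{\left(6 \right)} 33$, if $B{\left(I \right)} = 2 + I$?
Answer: $-8712$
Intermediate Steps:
$- 33 B{\left(6 \right)} 33 = - 33 \left(2 + 6\right) 33 = \left(-33\right) 8 \cdot 33 = \left(-264\right) 33 = -8712$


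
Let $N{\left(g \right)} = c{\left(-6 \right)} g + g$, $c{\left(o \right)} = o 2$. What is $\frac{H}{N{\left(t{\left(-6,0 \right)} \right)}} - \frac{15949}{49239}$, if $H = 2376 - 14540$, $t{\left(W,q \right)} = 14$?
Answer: $\frac{298243525}{3791403} \approx 78.663$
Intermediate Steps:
$c{\left(o \right)} = 2 o$
$H = -12164$ ($H = 2376 - 14540 = -12164$)
$N{\left(g \right)} = - 11 g$ ($N{\left(g \right)} = 2 \left(-6\right) g + g = - 12 g + g = - 11 g$)
$\frac{H}{N{\left(t{\left(-6,0 \right)} \right)}} - \frac{15949}{49239} = - \frac{12164}{\left(-11\right) 14} - \frac{15949}{49239} = - \frac{12164}{-154} - \frac{15949}{49239} = \left(-12164\right) \left(- \frac{1}{154}\right) - \frac{15949}{49239} = \frac{6082}{77} - \frac{15949}{49239} = \frac{298243525}{3791403}$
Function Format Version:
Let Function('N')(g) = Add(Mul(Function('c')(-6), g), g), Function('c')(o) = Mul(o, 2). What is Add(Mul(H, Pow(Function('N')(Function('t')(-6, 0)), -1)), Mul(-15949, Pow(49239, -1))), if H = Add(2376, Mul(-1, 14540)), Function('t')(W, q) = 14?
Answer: Rational(298243525, 3791403) ≈ 78.663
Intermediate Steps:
Function('c')(o) = Mul(2, o)
H = -12164 (H = Add(2376, -14540) = -12164)
Function('N')(g) = Mul(-11, g) (Function('N')(g) = Add(Mul(Mul(2, -6), g), g) = Add(Mul(-12, g), g) = Mul(-11, g))
Add(Mul(H, Pow(Function('N')(Function('t')(-6, 0)), -1)), Mul(-15949, Pow(49239, -1))) = Add(Mul(-12164, Pow(Mul(-11, 14), -1)), Mul(-15949, Pow(49239, -1))) = Add(Mul(-12164, Pow(-154, -1)), Mul(-15949, Rational(1, 49239))) = Add(Mul(-12164, Rational(-1, 154)), Rational(-15949, 49239)) = Add(Rational(6082, 77), Rational(-15949, 49239)) = Rational(298243525, 3791403)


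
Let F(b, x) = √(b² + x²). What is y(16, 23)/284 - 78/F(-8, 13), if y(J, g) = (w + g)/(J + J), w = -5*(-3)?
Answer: 19/4544 - 78*√233/233 ≈ -5.1058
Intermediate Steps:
w = 15
y(J, g) = (15 + g)/(2*J) (y(J, g) = (15 + g)/(J + J) = (15 + g)/((2*J)) = (15 + g)*(1/(2*J)) = (15 + g)/(2*J))
y(16, 23)/284 - 78/F(-8, 13) = ((½)*(15 + 23)/16)/284 - 78/√((-8)² + 13²) = ((½)*(1/16)*38)*(1/284) - 78/√(64 + 169) = (19/16)*(1/284) - 78*√233/233 = 19/4544 - 78*√233/233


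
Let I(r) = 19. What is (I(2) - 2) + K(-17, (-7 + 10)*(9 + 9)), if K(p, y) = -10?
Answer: 7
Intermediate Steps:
(I(2) - 2) + K(-17, (-7 + 10)*(9 + 9)) = (19 - 2) - 10 = 17 - 10 = 7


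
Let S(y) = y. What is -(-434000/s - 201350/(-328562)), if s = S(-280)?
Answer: -254736225/164281 ≈ -1550.6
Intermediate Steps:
s = -280
-(-434000/s - 201350/(-328562)) = -(-434000/(-280) - 201350/(-328562)) = -(-434000*(-1/280) - 201350*(-1/328562)) = -(1550 + 100675/164281) = -1*254736225/164281 = -254736225/164281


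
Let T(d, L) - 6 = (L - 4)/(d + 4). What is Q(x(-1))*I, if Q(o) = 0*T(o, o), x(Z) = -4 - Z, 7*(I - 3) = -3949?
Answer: 0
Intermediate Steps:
I = -3928/7 (I = 3 + (⅐)*(-3949) = 3 - 3949/7 = -3928/7 ≈ -561.14)
T(d, L) = 6 + (-4 + L)/(4 + d) (T(d, L) = 6 + (L - 4)/(d + 4) = 6 + (-4 + L)/(4 + d))
Q(o) = 0 (Q(o) = 0*((20 + o + 6*o)/(4 + o)) = 0*((20 + 7*o)/(4 + o)) = 0)
Q(x(-1))*I = 0*(-3928/7) = 0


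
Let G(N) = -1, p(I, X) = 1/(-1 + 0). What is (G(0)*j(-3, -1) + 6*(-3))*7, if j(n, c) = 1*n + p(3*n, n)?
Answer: -98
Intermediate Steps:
p(I, X) = -1 (p(I, X) = 1/(-1) = -1)
j(n, c) = -1 + n (j(n, c) = 1*n - 1 = n - 1 = -1 + n)
(G(0)*j(-3, -1) + 6*(-3))*7 = (-(-1 - 3) + 6*(-3))*7 = (-1*(-4) - 18)*7 = (4 - 18)*7 = -14*7 = -98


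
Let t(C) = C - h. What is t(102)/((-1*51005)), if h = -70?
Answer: -172/51005 ≈ -0.0033722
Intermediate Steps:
t(C) = 70 + C (t(C) = C - 1*(-70) = C + 70 = 70 + C)
t(102)/((-1*51005)) = (70 + 102)/((-1*51005)) = 172/(-51005) = 172*(-1/51005) = -172/51005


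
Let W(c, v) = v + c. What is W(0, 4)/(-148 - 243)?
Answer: -4/391 ≈ -0.010230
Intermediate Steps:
W(c, v) = c + v
W(0, 4)/(-148 - 243) = (0 + 4)/(-148 - 243) = 4/(-391) = 4*(-1/391) = -4/391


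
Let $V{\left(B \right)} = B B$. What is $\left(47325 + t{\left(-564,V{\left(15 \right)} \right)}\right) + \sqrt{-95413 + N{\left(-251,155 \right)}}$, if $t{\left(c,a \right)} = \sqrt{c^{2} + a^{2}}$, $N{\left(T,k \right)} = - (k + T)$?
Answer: $47325 + 3 \sqrt{40969} + i \sqrt{95317} \approx 47932.0 + 308.73 i$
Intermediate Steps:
$N{\left(T,k \right)} = - T - k$ ($N{\left(T,k \right)} = - (T + k) = - T - k$)
$V{\left(B \right)} = B^{2}$
$t{\left(c,a \right)} = \sqrt{a^{2} + c^{2}}$
$\left(47325 + t{\left(-564,V{\left(15 \right)} \right)}\right) + \sqrt{-95413 + N{\left(-251,155 \right)}} = \left(47325 + \sqrt{\left(15^{2}\right)^{2} + \left(-564\right)^{2}}\right) + \sqrt{-95413 - -96} = \left(47325 + \sqrt{225^{2} + 318096}\right) + \sqrt{-95413 + \left(251 - 155\right)} = \left(47325 + \sqrt{50625 + 318096}\right) + \sqrt{-95413 + 96} = \left(47325 + \sqrt{368721}\right) + \sqrt{-95317} = \left(47325 + 3 \sqrt{40969}\right) + i \sqrt{95317} = 47325 + 3 \sqrt{40969} + i \sqrt{95317}$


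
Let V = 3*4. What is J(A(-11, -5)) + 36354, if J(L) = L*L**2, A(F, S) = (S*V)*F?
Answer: 287532354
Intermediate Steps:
V = 12
A(F, S) = 12*F*S (A(F, S) = (S*12)*F = (12*S)*F = 12*F*S)
J(L) = L**3
J(A(-11, -5)) + 36354 = (12*(-11)*(-5))**3 + 36354 = 660**3 + 36354 = 287496000 + 36354 = 287532354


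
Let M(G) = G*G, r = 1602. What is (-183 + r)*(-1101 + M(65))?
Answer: 4432956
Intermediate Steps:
M(G) = G²
(-183 + r)*(-1101 + M(65)) = (-183 + 1602)*(-1101 + 65²) = 1419*(-1101 + 4225) = 1419*3124 = 4432956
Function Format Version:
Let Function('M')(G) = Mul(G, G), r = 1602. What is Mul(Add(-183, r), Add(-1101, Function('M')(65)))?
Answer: 4432956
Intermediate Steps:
Function('M')(G) = Pow(G, 2)
Mul(Add(-183, r), Add(-1101, Function('M')(65))) = Mul(Add(-183, 1602), Add(-1101, Pow(65, 2))) = Mul(1419, Add(-1101, 4225)) = Mul(1419, 3124) = 4432956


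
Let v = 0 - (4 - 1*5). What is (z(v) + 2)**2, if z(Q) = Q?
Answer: 9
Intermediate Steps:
v = 1 (v = 0 - (4 - 5) = 0 - 1*(-1) = 0 + 1 = 1)
(z(v) + 2)**2 = (1 + 2)**2 = 3**2 = 9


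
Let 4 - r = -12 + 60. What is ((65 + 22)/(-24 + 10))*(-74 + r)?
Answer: 5133/7 ≈ 733.29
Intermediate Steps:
r = -44 (r = 4 - (-12 + 60) = 4 - 1*48 = 4 - 48 = -44)
((65 + 22)/(-24 + 10))*(-74 + r) = ((65 + 22)/(-24 + 10))*(-74 - 44) = (87/(-14))*(-118) = (87*(-1/14))*(-118) = -87/14*(-118) = 5133/7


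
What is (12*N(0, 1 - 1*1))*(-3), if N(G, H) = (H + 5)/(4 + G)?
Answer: -45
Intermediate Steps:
N(G, H) = (5 + H)/(4 + G)
(12*N(0, 1 - 1*1))*(-3) = (12*((5 + (1 - 1*1))/(4 + 0)))*(-3) = (12*((5 + (1 - 1))/4))*(-3) = (12*((5 + 0)/4))*(-3) = (12*((¼)*5))*(-3) = (12*(5/4))*(-3) = 15*(-3) = -45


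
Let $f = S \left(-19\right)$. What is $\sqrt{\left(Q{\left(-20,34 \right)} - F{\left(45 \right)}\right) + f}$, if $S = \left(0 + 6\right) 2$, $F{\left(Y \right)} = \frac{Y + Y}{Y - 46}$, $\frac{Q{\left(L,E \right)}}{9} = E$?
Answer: $2 \sqrt{42} \approx 12.961$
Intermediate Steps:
$Q{\left(L,E \right)} = 9 E$
$F{\left(Y \right)} = \frac{2 Y}{-46 + Y}$
$S = 12$ ($S = 6 \cdot 2 = 12$)
$f = -228$ ($f = 12 \left(-19\right) = -228$)
$\sqrt{\left(Q{\left(-20,34 \right)} - F{\left(45 \right)}\right) + f} = \sqrt{\left(9 \cdot 34 - 2 \cdot 45 \frac{1}{-46 + 45}\right) - 228} = \sqrt{\left(306 - 2 \cdot 45 \frac{1}{-1}\right) - 228} = \sqrt{\left(306 - 2 \cdot 45 \left(-1\right)\right) - 228} = \sqrt{\left(306 - -90\right) - 228} = \sqrt{\left(306 + 90\right) - 228} = \sqrt{396 - 228} = \sqrt{168} = 2 \sqrt{42}$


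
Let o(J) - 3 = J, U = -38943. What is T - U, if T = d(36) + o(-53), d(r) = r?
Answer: 38929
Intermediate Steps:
o(J) = 3 + J
T = -14 (T = 36 + (3 - 53) = 36 - 50 = -14)
T - U = -14 - 1*(-38943) = -14 + 38943 = 38929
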